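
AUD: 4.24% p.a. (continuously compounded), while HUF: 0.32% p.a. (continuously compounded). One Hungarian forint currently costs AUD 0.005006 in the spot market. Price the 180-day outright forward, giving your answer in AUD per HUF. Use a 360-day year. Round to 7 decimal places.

0.0051051

T = 180/360 years.
AUD accumulates by e^(0.0424×180/360) = 1.0214263.
HUF accumulates by e^(0.0032×180/360) = 1.0016013.
So F = 0.005006 × 1.0214263 / 1.0016013 = 0.005105085 (AUD/HUF).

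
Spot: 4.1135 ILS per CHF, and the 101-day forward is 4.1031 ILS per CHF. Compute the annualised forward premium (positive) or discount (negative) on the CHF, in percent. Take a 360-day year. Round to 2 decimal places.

-0.90%

T = 101/360 years.
CHF trades forward at -0.25283% vs spot over the period.
Annualise by dividing by T: -0.0025283 / (101/360) = -0.009012 → -0.90%.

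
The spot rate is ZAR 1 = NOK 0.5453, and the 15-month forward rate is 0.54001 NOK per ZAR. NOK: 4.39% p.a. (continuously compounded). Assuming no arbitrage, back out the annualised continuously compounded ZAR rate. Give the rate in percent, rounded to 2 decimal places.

5.17%

T = 15/12 years.
F/S = 0.54001/0.5453 = 0.9902989 = (growth of NOK) / (growth of ZAR).
The NOK side grows by e^(0.0439×15/12) = 1.0564086.
Hence g_ZAR = 1.0667573.
Take logs: ln 1.0667573 / (15/12) = 0.051699, so 5.17%.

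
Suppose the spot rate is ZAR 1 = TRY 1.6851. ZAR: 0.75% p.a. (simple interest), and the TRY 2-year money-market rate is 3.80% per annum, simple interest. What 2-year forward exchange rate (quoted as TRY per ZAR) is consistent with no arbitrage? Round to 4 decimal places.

1.7864

T = 2 years.
Growth of 1 TRY over T: 1 + 0.0380×2 = 1.076000.
Growth of 1 ZAR over T: 1 + 0.0075×2 = 1.015000.
CIP: F = S · (grow TRY)/(grow ZAR) = 1.6851 × 1.076000/1.015000 = 1.786372 TRY per ZAR.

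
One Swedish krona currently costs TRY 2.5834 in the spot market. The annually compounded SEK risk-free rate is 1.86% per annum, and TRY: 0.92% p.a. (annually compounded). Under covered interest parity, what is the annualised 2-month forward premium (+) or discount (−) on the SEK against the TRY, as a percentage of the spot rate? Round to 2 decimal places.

-0.93%

T = 2/12 years.
F = S · g_TRY/g_SEK = 2.5834 × 1.0015275/1.0030762 = 2.5794114.
Annualised premium = (F − S)/S × (1/T) = (2.5794114 − 2.5834)/2.5834 ÷ (2/12) = -0.93%.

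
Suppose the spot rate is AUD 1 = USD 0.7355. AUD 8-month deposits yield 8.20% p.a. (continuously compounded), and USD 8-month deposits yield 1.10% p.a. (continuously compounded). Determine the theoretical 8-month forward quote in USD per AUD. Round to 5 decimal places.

T = 8/12 years.
Growth of 1 USD over T: e^(0.0110×8/12) = 1.0073603.
Growth of 1 AUD over T: e^(0.0820×8/12) = 1.0561885.
CIP: F = S · (grow USD)/(grow AUD) = 0.7355 × 1.0073603/1.0561885 = 0.7014974 USD per AUD.

0.70150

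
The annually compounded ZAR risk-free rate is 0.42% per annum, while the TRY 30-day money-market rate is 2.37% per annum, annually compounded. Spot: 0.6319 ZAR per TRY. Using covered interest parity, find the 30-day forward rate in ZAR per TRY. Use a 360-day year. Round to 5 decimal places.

T = 30/360 years.
ZAR accumulates by (1 + 0.0042)^(30/360) = 1.0003493.
TRY accumulates by (1 + 0.0237)^(30/360) = 1.0019539.
So F = 0.6319 × 1.0003493 / 1.0019539 = 0.6308880 (ZAR/TRY).

0.63089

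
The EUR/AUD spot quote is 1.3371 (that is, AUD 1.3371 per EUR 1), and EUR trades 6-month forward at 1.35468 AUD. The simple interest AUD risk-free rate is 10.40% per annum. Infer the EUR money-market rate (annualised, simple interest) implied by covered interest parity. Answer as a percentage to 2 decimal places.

7.67%

T = 6/12 years.
CIP gives F = S · g_AUD/g_EUR, so g_AUD/g_EUR = 1.35468/1.3371 = 1.0131479.
The AUD side grows by 1 + 0.1040×6/12 = 1.052000.
That pins the EUR growth at 1.0383479.
r = (1.0383479 − 1)/(6/12) = 0.076696 → 7.67%.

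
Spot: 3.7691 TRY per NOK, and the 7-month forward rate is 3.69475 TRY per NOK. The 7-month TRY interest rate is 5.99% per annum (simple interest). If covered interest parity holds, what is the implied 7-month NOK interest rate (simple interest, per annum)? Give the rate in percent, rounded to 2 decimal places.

9.56%

T = 7/12 years.
CIP gives F = S · g_TRY/g_NOK, so g_TRY/g_NOK = 3.69475/3.7691 = 0.9802738.
TRY growth factor: 1 + 0.0599×7/12 = 1.0349417.
That pins the NOK growth at 1.055768.
r = (1.055768 − 1)/(7/12) = 0.095602 → 9.56%.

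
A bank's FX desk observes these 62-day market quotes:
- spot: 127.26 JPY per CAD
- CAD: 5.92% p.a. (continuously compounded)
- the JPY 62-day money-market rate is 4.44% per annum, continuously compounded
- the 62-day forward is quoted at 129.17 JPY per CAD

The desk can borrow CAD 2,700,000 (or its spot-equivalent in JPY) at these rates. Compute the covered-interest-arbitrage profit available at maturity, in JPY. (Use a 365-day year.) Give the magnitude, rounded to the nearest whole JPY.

T = 62/365 years.
Keep in CAD, deliver into the forward: 2,700,000·1.01010662078·129.17 = JPY 352,283,774.96.
Swap to JPY now, deposit: 2,700,000·127.26·1.0075704297 = JPY 346,203,214.79.
The quoted forward overvalues CAD, so borrow JPY, buy CAD at spot, deposit the CAD at 5.92%, and sell the proceeds forward at 129.17.
The gap between the two covered legs is JPY 6,080,560.

JPY 6,080,560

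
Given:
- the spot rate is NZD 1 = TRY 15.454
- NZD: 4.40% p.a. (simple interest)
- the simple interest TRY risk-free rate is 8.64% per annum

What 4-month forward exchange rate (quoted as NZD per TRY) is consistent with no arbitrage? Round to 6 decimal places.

T = 4/12 years.
Growth of 1 TRY over T: 1 + 0.0864×4/12 = 1.028800.
NZD accumulates by 1 + 0.0440×4/12 = 1.0146667.
Forward (TRY per NZD) = 15.454 × 1.028800 / 1.0146667 = 15.66926.
Invert for NZD per TRY: 1 / 15.66926 = 0.063819.

0.063819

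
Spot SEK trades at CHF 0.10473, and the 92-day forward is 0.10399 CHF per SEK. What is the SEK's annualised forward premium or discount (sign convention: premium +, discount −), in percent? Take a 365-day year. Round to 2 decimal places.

-2.80%

T = 92/365 years.
SEK trades forward at -0.70658% vs spot over the period.
×(1/T) gives -2.80% p.a.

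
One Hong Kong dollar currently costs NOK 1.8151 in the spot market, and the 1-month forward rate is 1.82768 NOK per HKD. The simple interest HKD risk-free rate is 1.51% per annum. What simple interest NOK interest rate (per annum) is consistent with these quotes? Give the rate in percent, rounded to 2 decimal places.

9.84%

T = 1/12 years.
By CIP, F/S equals the NOK-to-HKD growth ratio: 1.82768/1.8151 = 1.0069307.
HKD growth factor: 1 + 0.0151×1/12 = 1.0012583.
So the NOK growth factor = 1.0081977.
(1.0081977 − 1)/T = 0.098372, i.e. 9.84%.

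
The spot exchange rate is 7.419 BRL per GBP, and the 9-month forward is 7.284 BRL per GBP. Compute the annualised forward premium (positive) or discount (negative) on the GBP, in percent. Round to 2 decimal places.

-2.43%

T = 9/12 years.
GBP trades forward at -1.81965% vs spot over the period.
Per annum: -0.0181965 / (9/12) = -0.024262 = -2.43%.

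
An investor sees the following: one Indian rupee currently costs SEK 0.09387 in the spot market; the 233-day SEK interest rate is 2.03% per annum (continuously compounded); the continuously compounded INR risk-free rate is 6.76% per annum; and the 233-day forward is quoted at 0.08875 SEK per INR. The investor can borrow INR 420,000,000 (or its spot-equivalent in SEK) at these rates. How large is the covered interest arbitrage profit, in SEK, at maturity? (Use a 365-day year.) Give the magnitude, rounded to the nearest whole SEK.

SEK 1,020,889

T = 233/365 years.
Route A — deposit INR, sell forward: 420,000,000 × 1.0440975008 × 0.08875 = SEK 38,918,734.34.
Route B — convert at spot, deposit SEK: 420,000,000 × 0.09387 × 1.013042957 = SEK 39,939,623.80.
The quoted forward undervalues INR, so borrow INR, convert to SEK at spot, deposit the SEK at 2.03%, and buy INR forward at 0.08875 to cover the loan.
Arbitrage profit = |38,918,734.34 − 39,939,623.80| = SEK 1,020,889.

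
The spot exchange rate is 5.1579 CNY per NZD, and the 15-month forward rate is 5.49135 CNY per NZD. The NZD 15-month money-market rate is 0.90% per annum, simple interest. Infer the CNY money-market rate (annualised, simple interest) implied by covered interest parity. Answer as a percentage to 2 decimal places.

6.13%

T = 15/12 years.
F/S = 5.49135/5.1579 = 1.0646484 = (growth of CNY) / (growth of NZD).
NZD growth factor: 1 + 0.0090×15/12 = 1.011250.
That pins the CNY growth at 1.0766257.
r = (1.0766257 − 1)/(15/12) = 0.061301 → 6.13%.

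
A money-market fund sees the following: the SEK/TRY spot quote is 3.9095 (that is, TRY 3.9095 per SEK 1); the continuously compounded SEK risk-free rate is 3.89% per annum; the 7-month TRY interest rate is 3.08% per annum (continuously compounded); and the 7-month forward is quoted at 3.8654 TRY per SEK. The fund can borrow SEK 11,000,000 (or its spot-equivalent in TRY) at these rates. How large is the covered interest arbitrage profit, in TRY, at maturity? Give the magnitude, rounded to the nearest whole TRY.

TRY 288,864

T = 7/12 years.
Keep in SEK, deliver into the forward: 11,000,000·1.022951081·3.8654 = TRY 43,495,266.19.
Swap to TRY now, deposit: 11,000,000·3.9095·1.0181290382 = TRY 43,784,130.22.
The quoted forward undervalues SEK, so borrow SEK, convert to TRY at spot, deposit the TRY at 3.08%, and buy SEK forward at 3.8654 to cover the loan.
Arbitrage profit = |43,495,266.19 − 43,784,130.22| = TRY 288,864.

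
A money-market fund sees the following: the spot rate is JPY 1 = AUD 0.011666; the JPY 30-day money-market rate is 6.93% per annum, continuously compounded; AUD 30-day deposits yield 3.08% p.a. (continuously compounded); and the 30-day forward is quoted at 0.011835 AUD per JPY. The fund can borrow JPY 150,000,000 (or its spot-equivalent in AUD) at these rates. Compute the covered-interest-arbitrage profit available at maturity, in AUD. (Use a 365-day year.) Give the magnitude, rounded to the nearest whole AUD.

AUD 31,055

T = 30/365 years.
Invest the JPY and cover forward: 150,000,000 × 1.005712143 × 0.011835 = AUD 1,785,390.48.
Convert at spot and invest in AUD: 150,000,000 × 0.011666 × 1.002534714 = AUD 1,754,335.50.
The quoted forward overvalues JPY, so borrow AUD, buy JPY at spot, deposit the JPY at 6.93%, and sell the proceeds forward at 0.011835.
Profit = 1,785,390.48 − 1,754,335.50 = AUD 31,055.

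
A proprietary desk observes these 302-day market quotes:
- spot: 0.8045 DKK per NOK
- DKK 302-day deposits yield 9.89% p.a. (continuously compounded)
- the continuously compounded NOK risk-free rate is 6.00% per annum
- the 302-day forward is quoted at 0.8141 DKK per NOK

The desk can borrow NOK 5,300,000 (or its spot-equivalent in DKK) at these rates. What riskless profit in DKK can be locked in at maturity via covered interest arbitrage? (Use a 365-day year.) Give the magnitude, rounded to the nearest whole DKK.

DKK 93,096

T = 302/365 years.
Keep in NOK, deliver into the forward: 5,300,000·1.050896738·0.8141 = DKK 4,534,335.68.
Swap to DKK now, deposit: 5,300,000·0.8045·1.085270852 = DKK 4,627,432.12.
The quoted forward undervalues NOK, so borrow NOK, convert to DKK at spot, deposit the DKK at 9.89%, and buy NOK forward at 0.8141 to cover the loan.
Profit = 4,627,432.12 − 4,534,335.68 = DKK 93,096.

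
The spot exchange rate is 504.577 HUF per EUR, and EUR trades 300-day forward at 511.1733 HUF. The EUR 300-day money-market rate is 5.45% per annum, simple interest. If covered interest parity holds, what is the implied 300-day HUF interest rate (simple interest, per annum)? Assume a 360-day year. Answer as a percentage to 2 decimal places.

T = 300/360 years.
F/S = 511.1733/504.577 = 1.0130729 = (growth of HUF) / (growth of EUR).
EUR growth factor: 1 + 0.0545×300/360 = 1.0454167.
That pins the HUF growth at 1.0590833.
(1.0590833 − 1)/T = 0.070900, i.e. 7.09%.

7.09%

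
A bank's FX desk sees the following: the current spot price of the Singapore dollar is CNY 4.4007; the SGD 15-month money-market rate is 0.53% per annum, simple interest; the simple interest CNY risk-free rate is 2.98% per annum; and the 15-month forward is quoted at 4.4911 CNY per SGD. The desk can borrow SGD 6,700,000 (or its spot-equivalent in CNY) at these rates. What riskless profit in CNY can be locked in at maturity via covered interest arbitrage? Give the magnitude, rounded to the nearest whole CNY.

T = 15/12 years.
Invest the SGD and cover forward: 6,700,000 × 1.006625 × 4.4911 = CNY 30,289,718.70.
Convert at spot and invest in CNY: 6,700,000 × 4.4007 × 1.037250 = CNY 30,582,994.70.
The quoted forward undervalues SGD, so borrow SGD, convert to CNY at spot, deposit the CNY at 2.98%, and buy SGD forward at 4.4911 to cover the loan.
Profit = 30,582,994.70 − 30,289,718.70 = CNY 293,276.

CNY 293,276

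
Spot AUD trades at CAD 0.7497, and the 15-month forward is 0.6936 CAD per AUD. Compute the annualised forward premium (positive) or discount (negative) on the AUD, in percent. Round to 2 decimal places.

-5.99%

T = 15/12 years.
AUD trades forward at -7.48299% vs spot over the period.
×(1/T) gives -5.99% p.a.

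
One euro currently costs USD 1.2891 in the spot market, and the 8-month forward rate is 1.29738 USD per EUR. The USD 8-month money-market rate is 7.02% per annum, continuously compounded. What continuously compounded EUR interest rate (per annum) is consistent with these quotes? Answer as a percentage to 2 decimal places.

6.06%

T = 8/12 years.
F/S = 1.29738/1.2891 = 1.0064231 = (growth of USD) / (growth of EUR).
USD growth factor: e^(0.0702×8/12) = 1.0479124.
So the EUR growth factor = 1.0412245.
Take logs: ln 1.0412245 / (8/12) = 0.060596, so 6.06%.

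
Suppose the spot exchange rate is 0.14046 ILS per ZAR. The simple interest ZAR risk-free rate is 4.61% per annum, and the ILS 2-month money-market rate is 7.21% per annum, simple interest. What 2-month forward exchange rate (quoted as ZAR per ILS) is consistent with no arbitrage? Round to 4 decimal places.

T = 2/12 years.
ILS accumulates by 1 + 0.0721×2/12 = 1.0120167.
Growth of 1 ZAR over T: 1 + 0.0461×2/12 = 1.0076833.
CIP: F = S · (grow ILS)/(grow ZAR) = 0.14046 × 1.0120167/1.0076833 = 0.1410640 ILS per ZAR.
Quoted the other way: 1/0.1410640 = 7.0890 ZAR per ILS.

7.0890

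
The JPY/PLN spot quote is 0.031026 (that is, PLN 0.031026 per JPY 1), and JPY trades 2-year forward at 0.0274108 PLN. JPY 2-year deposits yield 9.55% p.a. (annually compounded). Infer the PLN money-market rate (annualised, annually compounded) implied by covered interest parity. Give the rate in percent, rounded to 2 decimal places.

2.97%

T = 2 years.
By CIP, F/S equals the PLN-to-JPY growth ratio: 0.0274108/0.031026 = 0.8834784.
JPY growth factor: (1 + 0.0955)^2 = 1.2001202.
So the PLN growth factor = 1.0602803.
Annualise: 1.0602803^(1/2) − 1 = 0.029699 = 2.97%.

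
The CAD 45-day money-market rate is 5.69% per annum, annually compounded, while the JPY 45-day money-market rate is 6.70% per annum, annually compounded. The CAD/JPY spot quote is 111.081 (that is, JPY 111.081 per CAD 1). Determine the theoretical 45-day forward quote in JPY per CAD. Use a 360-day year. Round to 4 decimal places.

T = 45/360 years.
Growth of 1 JPY over T: (1 + 0.0670)^(45/360) = 1.008139317.
CAD growth factor: (1 + 0.0569)^(45/360) = 1.006941493.
Forward (JPY per CAD) = 111.081 × 1.008139317 / 1.006941493 = 111.213138.

111.2131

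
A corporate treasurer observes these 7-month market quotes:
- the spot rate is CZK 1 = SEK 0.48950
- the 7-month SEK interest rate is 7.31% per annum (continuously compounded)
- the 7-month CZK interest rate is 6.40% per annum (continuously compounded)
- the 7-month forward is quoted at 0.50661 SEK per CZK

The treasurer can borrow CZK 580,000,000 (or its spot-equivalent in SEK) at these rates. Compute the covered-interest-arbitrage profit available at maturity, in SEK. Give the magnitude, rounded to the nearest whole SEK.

T = 7/12 years.
Invest the CZK and cover forward: 580,000,000 × 1.03803897617 × 0.50661 = SEK 305,010,936.92.
Convert at spot and invest in SEK: 580,000,000 × 0.48950 × 1.04356388412 = SEK 296,278,222.34.
The quoted forward overvalues CZK, so borrow SEK, buy CZK at spot, deposit the CZK at 6.40%, and sell the proceeds forward at 0.50661.
The gap between the two covered legs is SEK 8,732,715.

SEK 8,732,715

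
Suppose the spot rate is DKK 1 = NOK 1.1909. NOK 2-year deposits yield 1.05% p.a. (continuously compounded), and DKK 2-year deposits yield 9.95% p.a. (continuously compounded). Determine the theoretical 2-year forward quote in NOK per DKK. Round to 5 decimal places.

T = 2 years.
NOK accumulates by e^(0.0105×2) = 1.0212221.
DKK accumulates by e^(0.0995×2) = 1.220182.
So F = 1.1909 × 1.0212221 / 1.220182 = 0.9967148 (NOK/DKK).

0.99671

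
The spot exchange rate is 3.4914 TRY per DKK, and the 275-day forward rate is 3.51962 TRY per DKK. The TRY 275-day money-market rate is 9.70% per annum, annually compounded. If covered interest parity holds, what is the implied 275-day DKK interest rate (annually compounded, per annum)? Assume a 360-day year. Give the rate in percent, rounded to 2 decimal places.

T = 275/360 years.
CIP gives F = S · g_TRY/g_DKK, so g_TRY/g_DKK = 3.51962/3.4914 = 1.0080827.
TRY growth factor: (1 + 0.0970)^(275/360) = 1.0732809.
Hence g_DKK = 1.0646754.
r = 1.0646754^(360/275) − 1 = 0.085500 → 8.55%.

8.55%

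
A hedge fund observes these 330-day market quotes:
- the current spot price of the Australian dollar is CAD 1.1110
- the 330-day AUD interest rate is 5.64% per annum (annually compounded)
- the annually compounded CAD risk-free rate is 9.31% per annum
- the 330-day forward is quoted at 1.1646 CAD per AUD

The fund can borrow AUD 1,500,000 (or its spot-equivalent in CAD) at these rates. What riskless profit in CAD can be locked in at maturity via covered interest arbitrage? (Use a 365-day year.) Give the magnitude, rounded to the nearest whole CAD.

T = 330/365 years.
Keep in AUD, deliver into the forward: 1,500,000·1.050856653·1.1646 = CAD 1,835,741.49.
Swap to CAD now, deposit: 1,500,000·1.1110·1.08380907 = CAD 1,806,167.82.
The quoted forward overvalues AUD, so borrow CAD, buy AUD at spot, deposit the AUD at 5.64%, and sell the proceeds forward at 1.1646.
Profit = 1,835,741.49 − 1,806,167.82 = CAD 29,574.

CAD 29,574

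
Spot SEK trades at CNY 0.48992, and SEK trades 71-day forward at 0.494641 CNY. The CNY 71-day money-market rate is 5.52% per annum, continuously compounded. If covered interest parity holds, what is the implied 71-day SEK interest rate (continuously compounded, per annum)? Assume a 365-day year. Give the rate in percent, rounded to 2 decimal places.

T = 71/365 years.
F/S = 0.494641/0.48992 = 1.0096363 = (growth of CNY) / (growth of SEK).
The CNY side grows by e^(0.0552×71/365) = 1.0107954.
That pins the SEK growth at 1.001148.
r = ln(1.001148)/(71/365) = 0.005898 → 0.59%.

0.59%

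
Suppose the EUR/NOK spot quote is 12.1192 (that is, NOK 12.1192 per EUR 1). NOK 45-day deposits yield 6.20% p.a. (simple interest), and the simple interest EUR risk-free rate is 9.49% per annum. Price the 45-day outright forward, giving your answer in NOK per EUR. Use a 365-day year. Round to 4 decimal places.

12.0706

T = 45/365 years.
NOK growth factor: 1 + 0.0620×45/365 = 1.00764384.
EUR accumulates by 1 + 0.0949×45/365 = 1.011700.
Forward (NOK per EUR) = 12.1192 × 1.00764384 / 1.011700 = 12.070611.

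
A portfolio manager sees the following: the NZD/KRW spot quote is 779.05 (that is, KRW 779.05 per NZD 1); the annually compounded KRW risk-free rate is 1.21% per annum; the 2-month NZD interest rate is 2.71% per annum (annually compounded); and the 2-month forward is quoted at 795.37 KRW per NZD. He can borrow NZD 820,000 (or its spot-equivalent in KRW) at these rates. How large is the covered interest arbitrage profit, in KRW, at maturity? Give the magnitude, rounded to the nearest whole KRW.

T = 2/12 years.
Route A — deposit NZD, sell forward: 820,000 × 1.00446649472 × 795.37 = KRW 655,116,463.04.
Route B — convert at spot, deposit KRW: 820,000 × 779.05 × 1.00200657385 = KRW 640,102,841.51.
The quoted forward overvalues NZD, so borrow KRW, buy NZD at spot, deposit the NZD at 2.71%, and sell the proceeds forward at 795.37.
The gap between the two covered legs is KRW 15,013,622.

KRW 15,013,622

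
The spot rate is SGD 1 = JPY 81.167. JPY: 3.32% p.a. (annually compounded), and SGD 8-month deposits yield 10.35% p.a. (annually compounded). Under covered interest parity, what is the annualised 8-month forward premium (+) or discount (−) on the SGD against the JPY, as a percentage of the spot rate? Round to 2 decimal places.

-6.44%

T = 8/12 years.
F = S · g_JPY/g_SGD = 81.167 × 1.0220126/1.0678614 = 77.682082.
(F − S)/S ÷ T = (77.682082 − 81.167)/81.167/(8/12) = -0.064403 → -6.44%.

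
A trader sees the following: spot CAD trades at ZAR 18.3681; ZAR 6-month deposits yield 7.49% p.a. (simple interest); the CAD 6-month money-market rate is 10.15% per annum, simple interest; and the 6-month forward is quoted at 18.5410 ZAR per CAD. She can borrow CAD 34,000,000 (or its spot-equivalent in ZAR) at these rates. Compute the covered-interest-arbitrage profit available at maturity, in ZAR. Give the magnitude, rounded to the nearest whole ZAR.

T = 6/12 years.
Invest the CAD and cover forward: 34,000,000 × 1.050750 × 18.5410 = ZAR 662,386,495.50.
Convert at spot and invest in ZAR: 34,000,000 × 18.3681 × 1.037450 = ZAR 647,903,501.73.
The quoted forward overvalues CAD, so borrow ZAR, buy CAD at spot, deposit the CAD at 10.15%, and sell the proceeds forward at 18.5410.
Arbitrage profit = |662,386,495.50 − 647,903,501.73| = ZAR 14,482,994.

ZAR 14,482,994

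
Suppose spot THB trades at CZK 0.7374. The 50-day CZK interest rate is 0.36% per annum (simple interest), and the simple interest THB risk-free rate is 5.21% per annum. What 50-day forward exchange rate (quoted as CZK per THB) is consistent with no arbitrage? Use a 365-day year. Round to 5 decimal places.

0.73254

T = 50/365 years.
CZK growth factor: 1 + 0.0036×50/365 = 1.0004932.
THB accumulates by 1 + 0.0521×50/365 = 1.007137.
CIP: F = S · (grow CZK)/(grow THB) = 0.7374 × 1.0004932/1.007137 = 0.7325356 CZK per THB.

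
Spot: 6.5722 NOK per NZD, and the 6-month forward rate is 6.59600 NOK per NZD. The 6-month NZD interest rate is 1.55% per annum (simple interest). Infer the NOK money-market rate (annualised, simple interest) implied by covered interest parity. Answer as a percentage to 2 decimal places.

2.28%

T = 6/12 years.
By CIP, F/S equals the NOK-to-NZD growth ratio: 6.596/6.5722 = 1.0036213.
NZD growth factor: 1 + 0.0155×6/12 = 1.007750.
That pins the NOK growth at 1.0113994.
r = (1.0113994 − 1)/(6/12) = 0.022799 → 2.28%.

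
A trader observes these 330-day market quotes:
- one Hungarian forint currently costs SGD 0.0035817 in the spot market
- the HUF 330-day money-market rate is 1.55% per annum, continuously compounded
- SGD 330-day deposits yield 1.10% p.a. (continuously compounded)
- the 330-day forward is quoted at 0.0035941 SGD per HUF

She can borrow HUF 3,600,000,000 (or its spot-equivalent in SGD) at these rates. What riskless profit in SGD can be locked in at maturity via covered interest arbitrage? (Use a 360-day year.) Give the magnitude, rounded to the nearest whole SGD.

T = 330/360 years.
Keep in HUF, deliver into the forward: 3,600,000,000·1.0143097515·0.0035941 = SGD 13,123,910.44.
Swap to SGD now, deposit: 3,600,000,000·0.0035817·1.0101343414 = SGD 13,024,793.41.
The quoted forward overvalues HUF, so borrow SGD, buy HUF at spot, deposit the HUF at 1.55%, and sell the proceeds forward at 0.0035941.
Arbitrage profit = |13,123,910.44 − 13,024,793.41| = SGD 99,117.

SGD 99,117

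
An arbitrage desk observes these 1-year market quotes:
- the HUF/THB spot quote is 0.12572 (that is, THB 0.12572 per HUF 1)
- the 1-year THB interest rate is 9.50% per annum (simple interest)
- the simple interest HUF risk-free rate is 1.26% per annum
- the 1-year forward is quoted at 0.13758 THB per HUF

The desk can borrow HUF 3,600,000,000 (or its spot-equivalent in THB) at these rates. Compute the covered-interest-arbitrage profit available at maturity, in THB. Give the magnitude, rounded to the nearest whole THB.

THB 5,940,389

T = 1 year.
Route A — deposit HUF, sell forward: 3,600,000,000 × 1.012600 × 0.13758 = THB 501,528,628.80.
Route B — convert at spot, deposit THB: 3,600,000,000 × 0.12572 × 1.095000 = THB 495,588,240.00.
The quoted forward overvalues HUF, so borrow THB, buy HUF at spot, deposit the HUF at 1.26%, and sell the proceeds forward at 0.13758.
The gap between the two covered legs is THB 5,940,389.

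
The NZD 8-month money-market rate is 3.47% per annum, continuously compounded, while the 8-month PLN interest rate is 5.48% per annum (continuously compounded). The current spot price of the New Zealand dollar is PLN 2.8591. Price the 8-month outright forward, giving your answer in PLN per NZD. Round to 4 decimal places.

2.8977

T = 8/12 years.
PLN accumulates by e^(0.0548×8/12) = 1.0372089.
NZD growth factor: e^(0.0347×8/12) = 1.023403.
CIP: F = S · (grow PLN)/(grow NZD) = 2.8591 × 1.0372089/1.023403 = 2.897670 PLN per NZD.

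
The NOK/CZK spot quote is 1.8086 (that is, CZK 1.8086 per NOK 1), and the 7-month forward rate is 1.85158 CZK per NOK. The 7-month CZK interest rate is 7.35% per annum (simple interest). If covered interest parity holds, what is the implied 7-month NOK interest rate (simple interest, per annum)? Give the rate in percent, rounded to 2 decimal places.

T = 7/12 years.
CIP gives F = S · g_CZK/g_NOK, so g_CZK/g_NOK = 1.85158/1.8086 = 1.0237642.
The CZK side grows by 1 + 0.0735×7/12 = 1.042875.
Hence g_NOK = 1.0186672.
r = (1.0186672 − 1)/(7/12) = 0.032001 → 3.20%.

3.20%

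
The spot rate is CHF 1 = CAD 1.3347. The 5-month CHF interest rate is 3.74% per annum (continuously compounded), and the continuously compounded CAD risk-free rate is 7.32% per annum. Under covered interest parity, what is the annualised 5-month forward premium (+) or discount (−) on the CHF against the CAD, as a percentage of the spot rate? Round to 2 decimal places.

+3.61%

T = 5/12 years.
No-arbitrage forward: 1.3347 × 1.0309699 / 1.0157054 = 1.3547585 CAD/CHF.
Annualised premium = (F − S)/S × (1/T) = (1.3547585 − 1.3347)/1.3347 ÷ (5/12) = 3.61%.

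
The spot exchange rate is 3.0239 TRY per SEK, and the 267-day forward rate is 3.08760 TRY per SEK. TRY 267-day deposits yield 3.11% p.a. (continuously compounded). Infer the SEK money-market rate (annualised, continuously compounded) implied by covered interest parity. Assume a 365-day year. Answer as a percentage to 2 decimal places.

T = 267/365 years.
F/S = 3.0876/3.0239 = 1.0210655 = (growth of TRY) / (growth of SEK).
TRY growth factor: e^(0.0311×267/365) = 1.0230106.
So the SEK growth factor = 1.001905.
r = ln(1.001905)/(267/365) = 0.002602 → 0.26%.

0.26%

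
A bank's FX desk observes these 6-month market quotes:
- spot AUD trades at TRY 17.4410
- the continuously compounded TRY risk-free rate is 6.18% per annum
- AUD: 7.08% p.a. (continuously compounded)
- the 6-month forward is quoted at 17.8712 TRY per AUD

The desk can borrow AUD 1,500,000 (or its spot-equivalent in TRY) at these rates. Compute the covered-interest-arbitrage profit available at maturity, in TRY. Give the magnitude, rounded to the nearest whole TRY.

TRY 790,248

T = 6/12 years.
Keep in AUD, deliver into the forward: 1,500,000·1.0360340395·17.8712 = TRY 27,772,757.29.
Swap to TRY now, deposit: 1,500,000·17.4410·1.0313823605 = TRY 26,982,509.62.
The quoted forward overvalues AUD, so borrow TRY, buy AUD at spot, deposit the AUD at 7.08%, and sell the proceeds forward at 17.8712.
The gap between the two covered legs is TRY 790,248.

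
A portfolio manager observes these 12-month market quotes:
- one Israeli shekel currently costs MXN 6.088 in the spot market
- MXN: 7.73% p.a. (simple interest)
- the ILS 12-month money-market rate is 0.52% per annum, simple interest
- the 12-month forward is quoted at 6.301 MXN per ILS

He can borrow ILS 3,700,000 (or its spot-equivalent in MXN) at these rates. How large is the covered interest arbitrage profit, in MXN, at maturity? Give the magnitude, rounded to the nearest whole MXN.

T = 1 year.
Keep in ILS, deliver into the forward: 3,700,000·1.005200·6.301 = MXN 23,434,931.24.
Swap to MXN now, deposit: 3,700,000·6.088·1.077300 = MXN 24,266,828.88.
The quoted forward undervalues ILS, so borrow ILS, convert to MXN at spot, deposit the MXN at 7.73%, and buy ILS forward at 6.301 to cover the loan.
Arbitrage profit = |23,434,931.24 − 24,266,828.88| = MXN 831,898.

MXN 831,898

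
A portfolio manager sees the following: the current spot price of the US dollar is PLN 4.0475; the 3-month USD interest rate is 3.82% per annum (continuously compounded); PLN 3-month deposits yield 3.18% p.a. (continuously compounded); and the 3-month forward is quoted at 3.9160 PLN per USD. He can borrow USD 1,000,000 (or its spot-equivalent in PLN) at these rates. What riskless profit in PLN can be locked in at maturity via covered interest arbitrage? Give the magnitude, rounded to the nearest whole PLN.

T = 3/12 years.
Keep in USD, deliver into the forward: 1,000,000·1.009595747·3.9160 = PLN 3,953,576.95.
Swap to PLN now, deposit: 1,000,000·4.0475·1.007981685 = PLN 4,079,805.87.
The quoted forward undervalues USD, so borrow USD, convert to PLN at spot, deposit the PLN at 3.18%, and buy USD forward at 3.9160 to cover the loan.
Profit = 4,079,805.87 − 3,953,576.95 = PLN 126,229.

PLN 126,229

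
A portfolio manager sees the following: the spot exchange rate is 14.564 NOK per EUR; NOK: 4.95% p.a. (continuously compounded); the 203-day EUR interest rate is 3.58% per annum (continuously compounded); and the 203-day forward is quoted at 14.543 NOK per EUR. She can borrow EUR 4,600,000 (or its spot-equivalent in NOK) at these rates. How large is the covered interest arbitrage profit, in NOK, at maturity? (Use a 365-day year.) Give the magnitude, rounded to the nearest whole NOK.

T = 203/365 years.
Keep in EUR, deliver into the forward: 4,600,000·1.0201102247·14.543 = NOK 68,243,129.79.
Swap to NOK now, deposit: 4,600,000·14.564·1.0279125928 = NOK 68,864,387.41.
The quoted forward undervalues EUR, so borrow EUR, convert to NOK at spot, deposit the NOK at 4.95%, and buy EUR forward at 14.543 to cover the loan.
Profit = 68,864,387.41 − 68,243,129.79 = NOK 621,258.

NOK 621,258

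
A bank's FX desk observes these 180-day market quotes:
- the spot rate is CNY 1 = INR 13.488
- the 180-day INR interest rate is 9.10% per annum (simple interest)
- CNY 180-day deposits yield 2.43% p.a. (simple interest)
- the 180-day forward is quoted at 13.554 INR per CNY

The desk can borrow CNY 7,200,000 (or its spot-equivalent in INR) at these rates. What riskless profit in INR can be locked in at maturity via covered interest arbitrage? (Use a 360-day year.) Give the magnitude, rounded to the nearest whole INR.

T = 180/360 years.
Route A — deposit CNY, sell forward: 7,200,000 × 1.012150 × 13.554 = INR 98,774,503.92.
Route B — convert at spot, deposit INR: 7,200,000 × 13.488 × 1.045500 = INR 101,532,268.80.
The quoted forward undervalues CNY, so borrow CNY, convert to INR at spot, deposit the INR at 9.10%, and buy CNY forward at 13.554 to cover the loan.
Arbitrage profit = |98,774,503.92 − 101,532,268.80| = INR 2,757,765.

INR 2,757,765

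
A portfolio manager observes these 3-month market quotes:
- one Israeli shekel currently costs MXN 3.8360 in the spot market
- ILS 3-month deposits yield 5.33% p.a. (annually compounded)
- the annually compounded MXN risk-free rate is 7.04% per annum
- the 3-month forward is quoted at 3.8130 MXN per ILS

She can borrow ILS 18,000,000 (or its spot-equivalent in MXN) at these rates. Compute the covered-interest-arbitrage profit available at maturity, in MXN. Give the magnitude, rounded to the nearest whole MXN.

T = 3/12 years.
Keep in ILS, deliver into the forward: 18,000,000·1.0130666555·3.8130 = MXN 69,530,816.83.
Swap to MXN now, deposit: 18,000,000·3.8360·1.0171535639 = MXN 70,232,419.28.
The quoted forward undervalues ILS, so borrow ILS, convert to MXN at spot, deposit the MXN at 7.04%, and buy ILS forward at 3.8130 to cover the loan.
Arbitrage profit = |69,530,816.83 − 70,232,419.28| = MXN 701,602.

MXN 701,602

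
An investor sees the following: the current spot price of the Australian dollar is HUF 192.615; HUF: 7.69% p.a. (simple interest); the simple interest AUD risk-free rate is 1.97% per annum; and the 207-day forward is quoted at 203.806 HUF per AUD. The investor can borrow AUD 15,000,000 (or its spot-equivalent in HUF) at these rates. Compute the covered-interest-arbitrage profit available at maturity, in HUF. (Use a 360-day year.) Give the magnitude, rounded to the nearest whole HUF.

T = 207/360 years.
Keep in AUD, deliver into the forward: 15,000,000·1.0113275·203.806 = HUF 3,091,719,186.98.
Swap to HUF now, deposit: 15,000,000·192.615·1.0442175 = HUF 3,016,979,306.44.
The quoted forward overvalues AUD, so borrow HUF, buy AUD at spot, deposit the AUD at 1.97%, and sell the proceeds forward at 203.806.
Arbitrage profit = |3,091,719,186.98 − 3,016,979,306.44| = HUF 74,739,881.

HUF 74,739,881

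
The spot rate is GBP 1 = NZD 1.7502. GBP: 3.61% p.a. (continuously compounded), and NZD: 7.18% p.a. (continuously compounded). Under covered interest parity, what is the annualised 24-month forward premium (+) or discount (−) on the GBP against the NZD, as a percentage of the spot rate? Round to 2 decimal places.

+3.70%

T = 2 years.
No-arbitrage forward: 1.7502 × 1.1544222 / 1.0748703 = 1.8797335 NZD/GBP.
Annualised premium = (F − S)/S × (1/T) = (1.8797335 − 1.7502)/1.7502 ÷ 2 = 3.70%.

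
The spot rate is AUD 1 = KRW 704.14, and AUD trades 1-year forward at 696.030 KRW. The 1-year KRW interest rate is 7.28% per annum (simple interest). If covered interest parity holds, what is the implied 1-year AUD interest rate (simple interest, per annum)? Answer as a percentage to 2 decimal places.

T = 1 year.
CIP gives F = S · g_KRW/g_AUD, so g_KRW/g_AUD = 696.03/704.14 = 0.9884824.
The KRW side grows by 1 + 0.0728×1 = 1.072800.
So the AUD growth factor = 1.0853001.
r = (1.0853001 − 1)/1 = 0.085300 → 8.53%.

8.53%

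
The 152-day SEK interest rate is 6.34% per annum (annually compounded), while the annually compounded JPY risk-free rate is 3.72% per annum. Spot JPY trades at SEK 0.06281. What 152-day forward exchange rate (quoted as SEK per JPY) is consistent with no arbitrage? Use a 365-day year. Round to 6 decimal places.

0.063466

T = 152/365 years.
SEK accumulates by (1 + 0.0634)^(152/365) = 1.0259295.
Growth of 1 JPY over T: (1 + 0.0372)^(152/365) = 1.0153266.
Forward (SEK per JPY) = 0.06281 × 1.0259295 / 1.0153266 = 0.06346592.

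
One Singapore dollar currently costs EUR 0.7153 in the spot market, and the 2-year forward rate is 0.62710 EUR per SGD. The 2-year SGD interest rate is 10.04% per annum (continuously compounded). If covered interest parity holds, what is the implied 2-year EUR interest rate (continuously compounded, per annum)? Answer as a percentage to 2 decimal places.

T = 2 years.
CIP gives F = S · g_EUR/g_SGD, so g_EUR/g_SGD = 0.6271/0.7153 = 0.8766951.
SGD growth factor: e^(0.1004×2) = 1.2223803.
So the EUR growth factor = 1.0716548.
r = ln(1.0716548)/2 = 0.034602 → 3.46%.

3.46%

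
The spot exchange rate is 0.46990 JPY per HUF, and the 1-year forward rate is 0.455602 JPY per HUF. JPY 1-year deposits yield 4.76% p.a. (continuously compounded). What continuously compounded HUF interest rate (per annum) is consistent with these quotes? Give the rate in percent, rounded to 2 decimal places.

7.85%

T = 1 year.
F/S = 0.455602/0.4699 = 0.9695722 = (growth of JPY) / (growth of HUF).
JPY growth factor: e^(0.0476×1) = 1.0487511.
So the HUF growth factor = 1.0816637.
Take logs: ln 1.0816637 / 1 = 0.078500, so 7.85%.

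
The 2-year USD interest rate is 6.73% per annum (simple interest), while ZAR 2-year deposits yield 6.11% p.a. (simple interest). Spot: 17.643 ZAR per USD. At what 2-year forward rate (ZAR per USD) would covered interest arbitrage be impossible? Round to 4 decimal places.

T = 2 years.
Growth of 1 ZAR over T: 1 + 0.0611×2 = 1.122200.
USD growth factor: 1 + 0.0673×2 = 1.134600.
CIP: F = S · (grow ZAR)/(grow USD) = 17.643 × 1.122200/1.134600 = 17.450180 ZAR per USD.

17.4502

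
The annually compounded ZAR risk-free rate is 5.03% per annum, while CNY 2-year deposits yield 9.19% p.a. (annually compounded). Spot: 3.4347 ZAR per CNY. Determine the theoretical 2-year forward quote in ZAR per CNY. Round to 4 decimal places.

3.1780

T = 2 years.
Growth of 1 ZAR over T: (1 + 0.0503)^2 = 1.1031301.
Growth of 1 CNY over T: (1 + 0.0919)^2 = 1.1922456.
CIP: F = S · (grow ZAR)/(grow CNY) = 3.4347 × 1.1031301/1.1922456 = 3.177970 ZAR per CNY.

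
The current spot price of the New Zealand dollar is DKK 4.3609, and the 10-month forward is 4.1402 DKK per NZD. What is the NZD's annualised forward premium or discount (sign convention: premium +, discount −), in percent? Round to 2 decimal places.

T = 10/12 years.
(F − S)/S = (4.1402 − 4.3609)/4.3609 = -0.0506088.
Per annum: -0.0506088 / (10/12) = -0.060731 = -6.07%.

-6.07%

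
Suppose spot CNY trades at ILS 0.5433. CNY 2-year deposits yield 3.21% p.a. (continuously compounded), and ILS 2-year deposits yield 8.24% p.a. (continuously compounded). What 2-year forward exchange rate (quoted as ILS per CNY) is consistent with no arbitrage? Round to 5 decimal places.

0.60080

T = 2 years.
ILS accumulates by e^(0.0824×2) = 1.1791573.
CNY accumulates by e^(0.0321×2) = 1.0663056.
CIP: F = S · (grow ILS)/(grow CNY) = 0.5433 × 1.1791573/1.0663056 = 0.6007998 ILS per CNY.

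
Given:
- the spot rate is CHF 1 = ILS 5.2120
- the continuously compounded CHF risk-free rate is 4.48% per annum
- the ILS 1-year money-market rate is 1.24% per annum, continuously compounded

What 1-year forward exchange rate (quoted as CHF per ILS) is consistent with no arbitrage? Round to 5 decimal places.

0.19818

T = 1 year.
Growth of 1 ILS over T: e^(0.0124×1) = 1.0124772.
CHF growth factor: e^(0.0448×1) = 1.0458187.
So F = 5.212 × 1.0124772 / 1.0458187 = 5.045837 (ILS/CHF).
Invert for CHF per ILS: 1 / 5.045837 = 0.19818.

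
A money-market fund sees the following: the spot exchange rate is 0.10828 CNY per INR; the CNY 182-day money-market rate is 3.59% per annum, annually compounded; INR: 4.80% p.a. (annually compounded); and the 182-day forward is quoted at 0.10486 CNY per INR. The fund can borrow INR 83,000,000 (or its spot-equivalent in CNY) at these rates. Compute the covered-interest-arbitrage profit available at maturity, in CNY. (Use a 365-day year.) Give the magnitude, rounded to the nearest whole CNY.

CNY 237,456

T = 182/365 years.
Keep in INR, deliver into the forward: 83,000,000·1.023652966·0.10486 = CNY 8,909,240.75.
Swap to CNY now, deposit: 83,000,000·0.10828·1.017742553 = CNY 9,146,696.58.
The quoted forward undervalues INR, so borrow INR, convert to CNY at spot, deposit the CNY at 3.59%, and buy INR forward at 0.10486 to cover the loan.
Arbitrage profit = |8,909,240.75 − 9,146,696.58| = CNY 237,456.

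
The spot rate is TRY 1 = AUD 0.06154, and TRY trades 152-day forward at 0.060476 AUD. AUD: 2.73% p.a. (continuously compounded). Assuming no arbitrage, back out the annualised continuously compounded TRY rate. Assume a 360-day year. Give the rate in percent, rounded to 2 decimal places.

T = 152/360 years.
CIP gives F = S · g_AUD/g_TRY, so g_AUD/g_TRY = 0.060476/0.06154 = 0.9827104.
The AUD side grows by e^(0.0273×152/360) = 1.0115934.
That pins the TRY growth at 1.0293912.
Take logs: ln 1.0293912 / (152/360) = 0.068607, so 6.86%.

6.86%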